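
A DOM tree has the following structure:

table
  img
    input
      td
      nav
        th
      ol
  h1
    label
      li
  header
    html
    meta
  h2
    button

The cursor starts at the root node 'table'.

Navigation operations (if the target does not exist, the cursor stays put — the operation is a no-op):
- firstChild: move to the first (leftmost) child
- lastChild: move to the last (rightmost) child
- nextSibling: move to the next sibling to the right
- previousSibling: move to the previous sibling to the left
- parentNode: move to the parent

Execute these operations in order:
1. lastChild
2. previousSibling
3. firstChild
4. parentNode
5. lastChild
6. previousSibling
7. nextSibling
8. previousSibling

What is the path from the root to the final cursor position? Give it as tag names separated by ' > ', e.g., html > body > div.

After 1 (lastChild): h2
After 2 (previousSibling): header
After 3 (firstChild): html
After 4 (parentNode): header
After 5 (lastChild): meta
After 6 (previousSibling): html
After 7 (nextSibling): meta
After 8 (previousSibling): html

Answer: table > header > html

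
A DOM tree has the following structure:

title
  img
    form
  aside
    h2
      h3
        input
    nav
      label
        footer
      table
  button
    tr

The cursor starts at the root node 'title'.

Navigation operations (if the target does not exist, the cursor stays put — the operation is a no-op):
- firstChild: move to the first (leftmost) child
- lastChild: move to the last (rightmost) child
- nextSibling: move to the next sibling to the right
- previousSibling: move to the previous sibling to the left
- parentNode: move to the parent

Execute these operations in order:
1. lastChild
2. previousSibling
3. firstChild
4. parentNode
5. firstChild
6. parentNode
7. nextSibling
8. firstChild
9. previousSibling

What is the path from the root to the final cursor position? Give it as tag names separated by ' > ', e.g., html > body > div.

After 1 (lastChild): button
After 2 (previousSibling): aside
After 3 (firstChild): h2
After 4 (parentNode): aside
After 5 (firstChild): h2
After 6 (parentNode): aside
After 7 (nextSibling): button
After 8 (firstChild): tr
After 9 (previousSibling): tr (no-op, stayed)

Answer: title > button > tr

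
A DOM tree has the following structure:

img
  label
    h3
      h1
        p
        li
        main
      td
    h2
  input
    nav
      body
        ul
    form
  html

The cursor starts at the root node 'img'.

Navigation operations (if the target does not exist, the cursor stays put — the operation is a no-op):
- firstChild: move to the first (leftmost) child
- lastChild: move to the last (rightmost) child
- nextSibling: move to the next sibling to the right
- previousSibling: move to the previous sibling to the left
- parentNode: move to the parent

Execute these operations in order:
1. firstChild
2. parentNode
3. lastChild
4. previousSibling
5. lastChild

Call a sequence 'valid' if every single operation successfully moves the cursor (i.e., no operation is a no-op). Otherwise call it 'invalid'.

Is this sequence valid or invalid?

After 1 (firstChild): label
After 2 (parentNode): img
After 3 (lastChild): html
After 4 (previousSibling): input
After 5 (lastChild): form

Answer: valid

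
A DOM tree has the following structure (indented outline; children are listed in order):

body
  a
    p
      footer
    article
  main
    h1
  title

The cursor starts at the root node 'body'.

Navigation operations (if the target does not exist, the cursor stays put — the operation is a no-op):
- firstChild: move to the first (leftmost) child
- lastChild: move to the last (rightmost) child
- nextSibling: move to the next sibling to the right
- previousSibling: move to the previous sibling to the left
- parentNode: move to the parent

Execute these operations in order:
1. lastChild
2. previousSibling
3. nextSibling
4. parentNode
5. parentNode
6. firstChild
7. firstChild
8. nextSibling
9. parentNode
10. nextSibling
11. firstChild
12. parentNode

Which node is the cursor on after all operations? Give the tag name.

Answer: main

Derivation:
After 1 (lastChild): title
After 2 (previousSibling): main
After 3 (nextSibling): title
After 4 (parentNode): body
After 5 (parentNode): body (no-op, stayed)
After 6 (firstChild): a
After 7 (firstChild): p
After 8 (nextSibling): article
After 9 (parentNode): a
After 10 (nextSibling): main
After 11 (firstChild): h1
After 12 (parentNode): main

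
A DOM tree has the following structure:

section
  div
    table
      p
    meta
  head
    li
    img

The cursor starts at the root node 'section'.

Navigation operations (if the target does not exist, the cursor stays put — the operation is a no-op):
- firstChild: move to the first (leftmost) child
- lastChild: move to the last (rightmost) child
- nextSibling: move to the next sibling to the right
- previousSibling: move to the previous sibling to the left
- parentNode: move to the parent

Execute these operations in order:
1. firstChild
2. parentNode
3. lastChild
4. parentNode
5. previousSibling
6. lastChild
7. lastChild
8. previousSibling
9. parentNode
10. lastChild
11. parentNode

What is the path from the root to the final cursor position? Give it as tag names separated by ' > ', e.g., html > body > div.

After 1 (firstChild): div
After 2 (parentNode): section
After 3 (lastChild): head
After 4 (parentNode): section
After 5 (previousSibling): section (no-op, stayed)
After 6 (lastChild): head
After 7 (lastChild): img
After 8 (previousSibling): li
After 9 (parentNode): head
After 10 (lastChild): img
After 11 (parentNode): head

Answer: section > head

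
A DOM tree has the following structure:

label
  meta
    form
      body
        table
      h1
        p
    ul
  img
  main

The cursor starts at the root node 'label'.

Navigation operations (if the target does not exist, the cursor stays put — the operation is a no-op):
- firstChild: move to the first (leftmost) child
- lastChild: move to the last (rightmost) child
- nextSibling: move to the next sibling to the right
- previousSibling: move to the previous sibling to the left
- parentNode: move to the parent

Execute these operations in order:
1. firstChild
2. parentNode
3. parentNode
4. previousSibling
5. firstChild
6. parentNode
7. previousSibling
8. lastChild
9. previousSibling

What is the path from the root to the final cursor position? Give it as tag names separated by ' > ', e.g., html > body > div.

After 1 (firstChild): meta
After 2 (parentNode): label
After 3 (parentNode): label (no-op, stayed)
After 4 (previousSibling): label (no-op, stayed)
After 5 (firstChild): meta
After 6 (parentNode): label
After 7 (previousSibling): label (no-op, stayed)
After 8 (lastChild): main
After 9 (previousSibling): img

Answer: label > img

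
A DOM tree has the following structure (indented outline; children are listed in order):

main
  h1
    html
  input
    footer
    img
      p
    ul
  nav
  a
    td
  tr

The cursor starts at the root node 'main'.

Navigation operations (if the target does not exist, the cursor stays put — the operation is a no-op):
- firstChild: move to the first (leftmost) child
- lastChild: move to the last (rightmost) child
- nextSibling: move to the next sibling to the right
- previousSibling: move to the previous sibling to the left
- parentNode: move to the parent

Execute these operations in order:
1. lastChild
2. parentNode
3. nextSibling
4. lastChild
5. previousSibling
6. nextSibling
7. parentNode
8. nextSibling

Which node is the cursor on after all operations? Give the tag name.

After 1 (lastChild): tr
After 2 (parentNode): main
After 3 (nextSibling): main (no-op, stayed)
After 4 (lastChild): tr
After 5 (previousSibling): a
After 6 (nextSibling): tr
After 7 (parentNode): main
After 8 (nextSibling): main (no-op, stayed)

Answer: main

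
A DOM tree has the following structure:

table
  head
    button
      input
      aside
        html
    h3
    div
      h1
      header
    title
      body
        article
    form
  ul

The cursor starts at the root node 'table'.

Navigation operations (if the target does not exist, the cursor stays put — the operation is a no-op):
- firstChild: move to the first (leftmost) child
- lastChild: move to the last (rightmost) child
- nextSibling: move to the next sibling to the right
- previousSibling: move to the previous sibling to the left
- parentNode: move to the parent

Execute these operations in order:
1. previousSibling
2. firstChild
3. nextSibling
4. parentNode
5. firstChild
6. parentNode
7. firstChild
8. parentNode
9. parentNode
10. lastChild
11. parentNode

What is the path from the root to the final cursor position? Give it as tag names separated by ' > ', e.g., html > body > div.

After 1 (previousSibling): table (no-op, stayed)
After 2 (firstChild): head
After 3 (nextSibling): ul
After 4 (parentNode): table
After 5 (firstChild): head
After 6 (parentNode): table
After 7 (firstChild): head
After 8 (parentNode): table
After 9 (parentNode): table (no-op, stayed)
After 10 (lastChild): ul
After 11 (parentNode): table

Answer: table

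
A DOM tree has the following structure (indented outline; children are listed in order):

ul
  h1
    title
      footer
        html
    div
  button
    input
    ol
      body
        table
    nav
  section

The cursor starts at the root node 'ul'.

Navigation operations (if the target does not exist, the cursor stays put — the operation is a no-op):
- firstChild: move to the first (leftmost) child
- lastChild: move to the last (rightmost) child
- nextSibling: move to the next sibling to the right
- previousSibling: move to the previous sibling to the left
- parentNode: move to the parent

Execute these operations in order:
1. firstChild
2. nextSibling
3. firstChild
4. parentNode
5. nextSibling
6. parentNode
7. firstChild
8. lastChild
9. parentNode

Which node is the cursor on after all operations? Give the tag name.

After 1 (firstChild): h1
After 2 (nextSibling): button
After 3 (firstChild): input
After 4 (parentNode): button
After 5 (nextSibling): section
After 6 (parentNode): ul
After 7 (firstChild): h1
After 8 (lastChild): div
After 9 (parentNode): h1

Answer: h1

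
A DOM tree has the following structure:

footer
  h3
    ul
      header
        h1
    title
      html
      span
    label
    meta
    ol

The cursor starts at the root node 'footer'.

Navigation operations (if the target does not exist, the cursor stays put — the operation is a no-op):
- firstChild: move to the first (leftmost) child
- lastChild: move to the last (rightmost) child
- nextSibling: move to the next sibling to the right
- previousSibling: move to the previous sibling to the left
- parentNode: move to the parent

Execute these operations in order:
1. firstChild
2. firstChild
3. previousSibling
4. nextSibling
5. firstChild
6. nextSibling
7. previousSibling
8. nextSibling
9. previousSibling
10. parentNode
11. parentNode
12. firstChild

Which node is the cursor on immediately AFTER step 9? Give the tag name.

After 1 (firstChild): h3
After 2 (firstChild): ul
After 3 (previousSibling): ul (no-op, stayed)
After 4 (nextSibling): title
After 5 (firstChild): html
After 6 (nextSibling): span
After 7 (previousSibling): html
After 8 (nextSibling): span
After 9 (previousSibling): html

Answer: html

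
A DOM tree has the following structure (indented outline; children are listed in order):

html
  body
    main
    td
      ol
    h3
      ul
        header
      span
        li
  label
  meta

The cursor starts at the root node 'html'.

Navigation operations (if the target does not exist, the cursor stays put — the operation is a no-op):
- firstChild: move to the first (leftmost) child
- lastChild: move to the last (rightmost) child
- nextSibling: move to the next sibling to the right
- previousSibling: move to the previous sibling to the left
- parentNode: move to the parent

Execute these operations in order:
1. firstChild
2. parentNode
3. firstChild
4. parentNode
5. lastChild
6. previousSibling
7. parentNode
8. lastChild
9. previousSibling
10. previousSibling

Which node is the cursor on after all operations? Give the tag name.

After 1 (firstChild): body
After 2 (parentNode): html
After 3 (firstChild): body
After 4 (parentNode): html
After 5 (lastChild): meta
After 6 (previousSibling): label
After 7 (parentNode): html
After 8 (lastChild): meta
After 9 (previousSibling): label
After 10 (previousSibling): body

Answer: body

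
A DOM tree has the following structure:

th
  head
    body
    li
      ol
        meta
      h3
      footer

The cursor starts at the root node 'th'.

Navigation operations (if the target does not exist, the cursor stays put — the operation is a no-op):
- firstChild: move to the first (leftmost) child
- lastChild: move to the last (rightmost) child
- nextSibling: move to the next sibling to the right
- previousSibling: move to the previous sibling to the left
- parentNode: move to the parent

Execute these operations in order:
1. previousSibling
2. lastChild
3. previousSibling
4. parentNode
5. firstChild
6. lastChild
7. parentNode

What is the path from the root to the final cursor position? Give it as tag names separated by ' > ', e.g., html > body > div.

After 1 (previousSibling): th (no-op, stayed)
After 2 (lastChild): head
After 3 (previousSibling): head (no-op, stayed)
After 4 (parentNode): th
After 5 (firstChild): head
After 6 (lastChild): li
After 7 (parentNode): head

Answer: th > head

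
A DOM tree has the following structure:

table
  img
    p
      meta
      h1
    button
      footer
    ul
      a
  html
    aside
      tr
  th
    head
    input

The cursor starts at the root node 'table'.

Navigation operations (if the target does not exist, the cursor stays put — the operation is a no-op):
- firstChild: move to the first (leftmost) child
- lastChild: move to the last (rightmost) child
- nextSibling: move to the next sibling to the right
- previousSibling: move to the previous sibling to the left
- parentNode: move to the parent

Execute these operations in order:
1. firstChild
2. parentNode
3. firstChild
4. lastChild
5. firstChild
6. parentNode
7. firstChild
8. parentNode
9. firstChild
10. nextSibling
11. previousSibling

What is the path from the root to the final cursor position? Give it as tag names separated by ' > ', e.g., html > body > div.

After 1 (firstChild): img
After 2 (parentNode): table
After 3 (firstChild): img
After 4 (lastChild): ul
After 5 (firstChild): a
After 6 (parentNode): ul
After 7 (firstChild): a
After 8 (parentNode): ul
After 9 (firstChild): a
After 10 (nextSibling): a (no-op, stayed)
After 11 (previousSibling): a (no-op, stayed)

Answer: table > img > ul > a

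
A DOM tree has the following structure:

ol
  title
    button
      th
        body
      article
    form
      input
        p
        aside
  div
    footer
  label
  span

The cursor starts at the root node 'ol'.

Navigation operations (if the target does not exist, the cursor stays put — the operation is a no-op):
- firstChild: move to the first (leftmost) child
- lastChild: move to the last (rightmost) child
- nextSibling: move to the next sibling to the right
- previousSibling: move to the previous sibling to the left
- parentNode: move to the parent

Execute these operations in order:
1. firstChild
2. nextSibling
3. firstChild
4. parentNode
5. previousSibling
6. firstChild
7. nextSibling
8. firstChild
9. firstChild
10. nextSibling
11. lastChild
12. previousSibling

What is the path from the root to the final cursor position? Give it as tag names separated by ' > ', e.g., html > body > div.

Answer: ol > title > form > input > p

Derivation:
After 1 (firstChild): title
After 2 (nextSibling): div
After 3 (firstChild): footer
After 4 (parentNode): div
After 5 (previousSibling): title
After 6 (firstChild): button
After 7 (nextSibling): form
After 8 (firstChild): input
After 9 (firstChild): p
After 10 (nextSibling): aside
After 11 (lastChild): aside (no-op, stayed)
After 12 (previousSibling): p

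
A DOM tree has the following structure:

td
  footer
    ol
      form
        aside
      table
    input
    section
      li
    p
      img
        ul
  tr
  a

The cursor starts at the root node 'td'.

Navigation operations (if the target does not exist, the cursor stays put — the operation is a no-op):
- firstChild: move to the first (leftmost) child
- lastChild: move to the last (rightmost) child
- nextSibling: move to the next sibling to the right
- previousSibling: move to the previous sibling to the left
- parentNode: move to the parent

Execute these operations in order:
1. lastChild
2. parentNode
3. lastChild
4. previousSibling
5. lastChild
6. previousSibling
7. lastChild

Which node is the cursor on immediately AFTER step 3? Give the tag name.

Answer: a

Derivation:
After 1 (lastChild): a
After 2 (parentNode): td
After 3 (lastChild): a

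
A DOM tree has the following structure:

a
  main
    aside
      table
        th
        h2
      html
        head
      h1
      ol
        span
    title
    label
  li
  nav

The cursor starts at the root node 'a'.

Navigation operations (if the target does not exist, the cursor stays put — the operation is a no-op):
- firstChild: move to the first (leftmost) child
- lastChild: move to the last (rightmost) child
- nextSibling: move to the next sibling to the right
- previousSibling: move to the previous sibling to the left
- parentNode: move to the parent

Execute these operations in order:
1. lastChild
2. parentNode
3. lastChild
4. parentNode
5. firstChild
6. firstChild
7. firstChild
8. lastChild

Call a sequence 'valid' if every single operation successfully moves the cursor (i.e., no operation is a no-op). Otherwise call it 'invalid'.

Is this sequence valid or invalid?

Answer: valid

Derivation:
After 1 (lastChild): nav
After 2 (parentNode): a
After 3 (lastChild): nav
After 4 (parentNode): a
After 5 (firstChild): main
After 6 (firstChild): aside
After 7 (firstChild): table
After 8 (lastChild): h2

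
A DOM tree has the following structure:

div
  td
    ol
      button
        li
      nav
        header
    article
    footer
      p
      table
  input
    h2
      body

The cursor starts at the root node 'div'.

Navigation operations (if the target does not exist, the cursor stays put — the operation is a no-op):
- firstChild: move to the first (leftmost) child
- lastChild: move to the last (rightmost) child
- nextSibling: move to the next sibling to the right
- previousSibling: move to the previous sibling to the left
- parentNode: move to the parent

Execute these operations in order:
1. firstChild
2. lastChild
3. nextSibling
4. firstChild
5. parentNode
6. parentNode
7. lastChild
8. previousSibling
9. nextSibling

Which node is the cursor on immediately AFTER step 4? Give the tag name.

Answer: p

Derivation:
After 1 (firstChild): td
After 2 (lastChild): footer
After 3 (nextSibling): footer (no-op, stayed)
After 4 (firstChild): p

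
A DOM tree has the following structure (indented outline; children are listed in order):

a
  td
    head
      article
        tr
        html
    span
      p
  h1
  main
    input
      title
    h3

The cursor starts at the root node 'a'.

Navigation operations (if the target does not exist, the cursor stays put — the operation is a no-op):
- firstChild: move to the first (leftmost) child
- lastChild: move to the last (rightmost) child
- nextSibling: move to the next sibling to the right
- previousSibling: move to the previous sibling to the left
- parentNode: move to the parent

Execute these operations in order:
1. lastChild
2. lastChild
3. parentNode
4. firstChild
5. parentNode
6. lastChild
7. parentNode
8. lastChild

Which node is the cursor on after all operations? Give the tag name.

Answer: h3

Derivation:
After 1 (lastChild): main
After 2 (lastChild): h3
After 3 (parentNode): main
After 4 (firstChild): input
After 5 (parentNode): main
After 6 (lastChild): h3
After 7 (parentNode): main
After 8 (lastChild): h3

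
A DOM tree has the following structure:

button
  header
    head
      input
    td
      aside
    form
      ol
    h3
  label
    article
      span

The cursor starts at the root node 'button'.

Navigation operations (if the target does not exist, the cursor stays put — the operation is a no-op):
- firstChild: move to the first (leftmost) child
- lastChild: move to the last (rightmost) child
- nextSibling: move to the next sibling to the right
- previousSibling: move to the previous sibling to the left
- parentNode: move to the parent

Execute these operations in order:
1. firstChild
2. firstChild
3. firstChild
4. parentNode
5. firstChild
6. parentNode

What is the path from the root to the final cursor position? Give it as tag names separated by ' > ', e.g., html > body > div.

After 1 (firstChild): header
After 2 (firstChild): head
After 3 (firstChild): input
After 4 (parentNode): head
After 5 (firstChild): input
After 6 (parentNode): head

Answer: button > header > head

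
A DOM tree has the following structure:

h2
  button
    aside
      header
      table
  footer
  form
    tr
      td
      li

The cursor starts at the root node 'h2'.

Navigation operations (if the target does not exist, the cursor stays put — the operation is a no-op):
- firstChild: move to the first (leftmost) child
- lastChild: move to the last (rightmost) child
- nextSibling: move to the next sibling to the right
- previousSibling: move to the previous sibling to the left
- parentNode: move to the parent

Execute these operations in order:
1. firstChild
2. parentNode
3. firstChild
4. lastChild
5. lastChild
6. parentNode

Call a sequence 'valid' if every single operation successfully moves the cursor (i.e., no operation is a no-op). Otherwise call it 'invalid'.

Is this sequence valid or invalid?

After 1 (firstChild): button
After 2 (parentNode): h2
After 3 (firstChild): button
After 4 (lastChild): aside
After 5 (lastChild): table
After 6 (parentNode): aside

Answer: valid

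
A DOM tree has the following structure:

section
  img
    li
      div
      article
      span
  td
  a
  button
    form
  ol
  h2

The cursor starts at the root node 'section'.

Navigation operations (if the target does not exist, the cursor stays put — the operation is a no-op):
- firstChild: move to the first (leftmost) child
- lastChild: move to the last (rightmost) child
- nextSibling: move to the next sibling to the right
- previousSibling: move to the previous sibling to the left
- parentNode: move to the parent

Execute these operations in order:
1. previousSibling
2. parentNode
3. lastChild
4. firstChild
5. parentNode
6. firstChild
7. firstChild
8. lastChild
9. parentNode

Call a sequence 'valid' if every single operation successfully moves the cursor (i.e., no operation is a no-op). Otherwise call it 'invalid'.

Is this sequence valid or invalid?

After 1 (previousSibling): section (no-op, stayed)
After 2 (parentNode): section (no-op, stayed)
After 3 (lastChild): h2
After 4 (firstChild): h2 (no-op, stayed)
After 5 (parentNode): section
After 6 (firstChild): img
After 7 (firstChild): li
After 8 (lastChild): span
After 9 (parentNode): li

Answer: invalid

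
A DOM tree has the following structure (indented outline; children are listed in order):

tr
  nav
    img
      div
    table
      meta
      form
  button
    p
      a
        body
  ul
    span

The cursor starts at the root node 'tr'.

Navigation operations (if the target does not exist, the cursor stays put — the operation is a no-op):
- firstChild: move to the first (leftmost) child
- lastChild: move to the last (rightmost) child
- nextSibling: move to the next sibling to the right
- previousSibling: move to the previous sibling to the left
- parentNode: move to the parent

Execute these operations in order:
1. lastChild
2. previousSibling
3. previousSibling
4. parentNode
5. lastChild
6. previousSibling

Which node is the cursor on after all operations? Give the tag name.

After 1 (lastChild): ul
After 2 (previousSibling): button
After 3 (previousSibling): nav
After 4 (parentNode): tr
After 5 (lastChild): ul
After 6 (previousSibling): button

Answer: button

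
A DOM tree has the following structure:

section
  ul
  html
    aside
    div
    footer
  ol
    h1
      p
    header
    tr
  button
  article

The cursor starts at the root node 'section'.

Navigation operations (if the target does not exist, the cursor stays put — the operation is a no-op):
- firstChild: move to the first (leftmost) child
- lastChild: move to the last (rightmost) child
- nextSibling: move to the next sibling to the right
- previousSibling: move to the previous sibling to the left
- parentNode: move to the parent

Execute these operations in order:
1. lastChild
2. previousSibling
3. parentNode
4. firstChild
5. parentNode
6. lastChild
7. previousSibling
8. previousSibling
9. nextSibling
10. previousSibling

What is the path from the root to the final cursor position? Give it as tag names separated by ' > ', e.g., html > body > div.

After 1 (lastChild): article
After 2 (previousSibling): button
After 3 (parentNode): section
After 4 (firstChild): ul
After 5 (parentNode): section
After 6 (lastChild): article
After 7 (previousSibling): button
After 8 (previousSibling): ol
After 9 (nextSibling): button
After 10 (previousSibling): ol

Answer: section > ol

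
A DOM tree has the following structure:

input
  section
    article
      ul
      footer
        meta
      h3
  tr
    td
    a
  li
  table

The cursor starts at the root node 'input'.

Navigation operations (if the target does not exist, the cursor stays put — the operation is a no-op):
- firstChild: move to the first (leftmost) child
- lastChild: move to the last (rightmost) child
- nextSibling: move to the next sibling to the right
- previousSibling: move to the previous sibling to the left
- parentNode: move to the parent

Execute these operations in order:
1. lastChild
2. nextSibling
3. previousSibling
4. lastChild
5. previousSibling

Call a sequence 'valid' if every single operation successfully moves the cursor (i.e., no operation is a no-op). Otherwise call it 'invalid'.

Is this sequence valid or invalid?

After 1 (lastChild): table
After 2 (nextSibling): table (no-op, stayed)
After 3 (previousSibling): li
After 4 (lastChild): li (no-op, stayed)
After 5 (previousSibling): tr

Answer: invalid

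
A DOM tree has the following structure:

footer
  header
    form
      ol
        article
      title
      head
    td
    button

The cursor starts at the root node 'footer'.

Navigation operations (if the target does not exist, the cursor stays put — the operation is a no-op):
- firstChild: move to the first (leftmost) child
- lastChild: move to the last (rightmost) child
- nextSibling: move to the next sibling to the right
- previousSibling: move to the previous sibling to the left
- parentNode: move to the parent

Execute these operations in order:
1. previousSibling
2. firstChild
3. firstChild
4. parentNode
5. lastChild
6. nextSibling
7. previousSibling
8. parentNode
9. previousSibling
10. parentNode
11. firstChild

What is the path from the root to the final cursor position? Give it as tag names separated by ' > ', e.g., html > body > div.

After 1 (previousSibling): footer (no-op, stayed)
After 2 (firstChild): header
After 3 (firstChild): form
After 4 (parentNode): header
After 5 (lastChild): button
After 6 (nextSibling): button (no-op, stayed)
After 7 (previousSibling): td
After 8 (parentNode): header
After 9 (previousSibling): header (no-op, stayed)
After 10 (parentNode): footer
After 11 (firstChild): header

Answer: footer > header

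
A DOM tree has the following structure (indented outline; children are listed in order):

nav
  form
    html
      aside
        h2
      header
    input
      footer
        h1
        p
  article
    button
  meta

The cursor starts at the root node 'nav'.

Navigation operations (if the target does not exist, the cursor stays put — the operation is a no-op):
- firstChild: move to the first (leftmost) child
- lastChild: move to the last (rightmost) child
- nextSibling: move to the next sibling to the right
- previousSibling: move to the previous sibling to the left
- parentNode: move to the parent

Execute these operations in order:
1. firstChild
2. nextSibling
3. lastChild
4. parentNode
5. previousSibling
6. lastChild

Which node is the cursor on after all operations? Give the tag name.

Answer: input

Derivation:
After 1 (firstChild): form
After 2 (nextSibling): article
After 3 (lastChild): button
After 4 (parentNode): article
After 5 (previousSibling): form
After 6 (lastChild): input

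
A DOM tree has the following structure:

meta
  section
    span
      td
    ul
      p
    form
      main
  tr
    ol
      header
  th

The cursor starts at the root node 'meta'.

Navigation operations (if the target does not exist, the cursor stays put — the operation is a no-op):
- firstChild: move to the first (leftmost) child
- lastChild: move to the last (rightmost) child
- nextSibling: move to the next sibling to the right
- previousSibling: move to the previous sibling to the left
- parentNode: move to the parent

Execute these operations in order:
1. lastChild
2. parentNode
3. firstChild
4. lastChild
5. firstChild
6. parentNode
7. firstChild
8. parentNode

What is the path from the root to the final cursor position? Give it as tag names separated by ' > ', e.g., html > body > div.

Answer: meta > section > form

Derivation:
After 1 (lastChild): th
After 2 (parentNode): meta
After 3 (firstChild): section
After 4 (lastChild): form
After 5 (firstChild): main
After 6 (parentNode): form
After 7 (firstChild): main
After 8 (parentNode): form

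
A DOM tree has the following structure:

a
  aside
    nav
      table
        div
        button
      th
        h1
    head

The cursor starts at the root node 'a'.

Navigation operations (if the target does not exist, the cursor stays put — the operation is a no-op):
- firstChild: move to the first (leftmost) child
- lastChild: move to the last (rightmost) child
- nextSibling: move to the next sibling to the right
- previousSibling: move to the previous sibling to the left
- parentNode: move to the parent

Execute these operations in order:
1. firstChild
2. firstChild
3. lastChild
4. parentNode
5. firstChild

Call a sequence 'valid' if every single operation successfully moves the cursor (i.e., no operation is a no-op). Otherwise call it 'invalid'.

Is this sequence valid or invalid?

Answer: valid

Derivation:
After 1 (firstChild): aside
After 2 (firstChild): nav
After 3 (lastChild): th
After 4 (parentNode): nav
After 5 (firstChild): table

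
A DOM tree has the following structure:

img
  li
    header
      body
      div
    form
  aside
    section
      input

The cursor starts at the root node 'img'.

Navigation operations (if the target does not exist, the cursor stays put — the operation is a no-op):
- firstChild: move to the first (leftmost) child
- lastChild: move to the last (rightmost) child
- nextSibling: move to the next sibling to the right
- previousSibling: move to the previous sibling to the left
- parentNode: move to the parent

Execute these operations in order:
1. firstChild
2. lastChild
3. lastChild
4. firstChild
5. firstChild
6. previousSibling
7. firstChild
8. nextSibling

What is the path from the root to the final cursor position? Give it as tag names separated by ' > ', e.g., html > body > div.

Answer: img > li > header > div

Derivation:
After 1 (firstChild): li
After 2 (lastChild): form
After 3 (lastChild): form (no-op, stayed)
After 4 (firstChild): form (no-op, stayed)
After 5 (firstChild): form (no-op, stayed)
After 6 (previousSibling): header
After 7 (firstChild): body
After 8 (nextSibling): div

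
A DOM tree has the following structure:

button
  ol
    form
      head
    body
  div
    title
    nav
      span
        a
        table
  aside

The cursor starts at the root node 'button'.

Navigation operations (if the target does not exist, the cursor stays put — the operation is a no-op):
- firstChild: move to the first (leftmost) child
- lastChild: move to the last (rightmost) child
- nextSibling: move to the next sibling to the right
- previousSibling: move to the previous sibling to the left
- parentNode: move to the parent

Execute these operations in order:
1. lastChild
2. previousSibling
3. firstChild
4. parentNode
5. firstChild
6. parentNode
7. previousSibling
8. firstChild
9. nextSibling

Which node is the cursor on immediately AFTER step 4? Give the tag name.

After 1 (lastChild): aside
After 2 (previousSibling): div
After 3 (firstChild): title
After 4 (parentNode): div

Answer: div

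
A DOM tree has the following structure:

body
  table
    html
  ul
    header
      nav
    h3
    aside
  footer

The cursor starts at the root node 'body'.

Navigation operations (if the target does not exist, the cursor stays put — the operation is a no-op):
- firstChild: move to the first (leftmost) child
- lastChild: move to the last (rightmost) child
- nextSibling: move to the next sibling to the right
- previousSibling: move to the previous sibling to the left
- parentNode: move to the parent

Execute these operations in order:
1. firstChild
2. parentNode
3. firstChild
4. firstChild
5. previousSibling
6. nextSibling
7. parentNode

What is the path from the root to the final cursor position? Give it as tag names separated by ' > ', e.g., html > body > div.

After 1 (firstChild): table
After 2 (parentNode): body
After 3 (firstChild): table
After 4 (firstChild): html
After 5 (previousSibling): html (no-op, stayed)
After 6 (nextSibling): html (no-op, stayed)
After 7 (parentNode): table

Answer: body > table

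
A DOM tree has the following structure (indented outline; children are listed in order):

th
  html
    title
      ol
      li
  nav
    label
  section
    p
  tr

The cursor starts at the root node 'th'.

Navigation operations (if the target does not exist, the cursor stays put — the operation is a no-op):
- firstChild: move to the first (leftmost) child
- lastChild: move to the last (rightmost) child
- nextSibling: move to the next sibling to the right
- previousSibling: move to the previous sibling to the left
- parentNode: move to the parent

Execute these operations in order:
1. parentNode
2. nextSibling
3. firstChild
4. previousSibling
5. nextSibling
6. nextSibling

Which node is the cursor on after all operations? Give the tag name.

Answer: section

Derivation:
After 1 (parentNode): th (no-op, stayed)
After 2 (nextSibling): th (no-op, stayed)
After 3 (firstChild): html
After 4 (previousSibling): html (no-op, stayed)
After 5 (nextSibling): nav
After 6 (nextSibling): section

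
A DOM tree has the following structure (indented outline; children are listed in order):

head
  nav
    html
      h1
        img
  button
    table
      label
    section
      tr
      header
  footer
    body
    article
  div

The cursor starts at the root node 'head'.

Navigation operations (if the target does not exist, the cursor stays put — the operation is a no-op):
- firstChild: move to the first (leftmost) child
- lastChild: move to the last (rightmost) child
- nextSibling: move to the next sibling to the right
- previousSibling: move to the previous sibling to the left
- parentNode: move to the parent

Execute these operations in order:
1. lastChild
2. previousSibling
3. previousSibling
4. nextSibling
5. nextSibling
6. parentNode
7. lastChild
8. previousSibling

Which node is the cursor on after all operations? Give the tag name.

Answer: footer

Derivation:
After 1 (lastChild): div
After 2 (previousSibling): footer
After 3 (previousSibling): button
After 4 (nextSibling): footer
After 5 (nextSibling): div
After 6 (parentNode): head
After 7 (lastChild): div
After 8 (previousSibling): footer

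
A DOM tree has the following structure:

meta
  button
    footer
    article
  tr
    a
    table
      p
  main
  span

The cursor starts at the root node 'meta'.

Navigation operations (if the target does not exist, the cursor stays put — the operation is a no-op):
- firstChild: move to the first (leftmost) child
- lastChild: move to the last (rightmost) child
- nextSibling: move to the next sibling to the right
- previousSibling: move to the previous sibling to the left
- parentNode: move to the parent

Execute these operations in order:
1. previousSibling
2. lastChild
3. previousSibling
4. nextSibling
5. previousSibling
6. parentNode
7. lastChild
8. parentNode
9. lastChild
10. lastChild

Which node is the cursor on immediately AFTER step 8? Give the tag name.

After 1 (previousSibling): meta (no-op, stayed)
After 2 (lastChild): span
After 3 (previousSibling): main
After 4 (nextSibling): span
After 5 (previousSibling): main
After 6 (parentNode): meta
After 7 (lastChild): span
After 8 (parentNode): meta

Answer: meta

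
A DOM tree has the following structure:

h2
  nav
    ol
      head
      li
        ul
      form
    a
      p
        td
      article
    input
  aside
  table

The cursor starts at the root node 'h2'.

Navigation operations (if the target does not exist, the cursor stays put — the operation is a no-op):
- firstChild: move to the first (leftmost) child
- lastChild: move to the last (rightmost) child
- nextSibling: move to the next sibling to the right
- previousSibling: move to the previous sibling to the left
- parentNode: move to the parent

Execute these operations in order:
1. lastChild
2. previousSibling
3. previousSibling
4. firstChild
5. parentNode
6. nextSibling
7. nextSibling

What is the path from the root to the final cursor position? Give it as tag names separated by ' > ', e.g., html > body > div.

Answer: h2 > table

Derivation:
After 1 (lastChild): table
After 2 (previousSibling): aside
After 3 (previousSibling): nav
After 4 (firstChild): ol
After 5 (parentNode): nav
After 6 (nextSibling): aside
After 7 (nextSibling): table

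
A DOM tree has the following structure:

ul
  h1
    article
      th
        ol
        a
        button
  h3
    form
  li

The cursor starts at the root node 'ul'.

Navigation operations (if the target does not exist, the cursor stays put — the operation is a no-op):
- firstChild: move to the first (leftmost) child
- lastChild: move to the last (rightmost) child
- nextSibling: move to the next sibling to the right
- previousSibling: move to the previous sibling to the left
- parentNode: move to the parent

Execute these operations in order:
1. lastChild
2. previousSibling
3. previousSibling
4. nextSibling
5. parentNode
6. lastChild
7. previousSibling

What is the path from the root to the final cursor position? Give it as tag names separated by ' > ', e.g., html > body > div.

Answer: ul > h3

Derivation:
After 1 (lastChild): li
After 2 (previousSibling): h3
After 3 (previousSibling): h1
After 4 (nextSibling): h3
After 5 (parentNode): ul
After 6 (lastChild): li
After 7 (previousSibling): h3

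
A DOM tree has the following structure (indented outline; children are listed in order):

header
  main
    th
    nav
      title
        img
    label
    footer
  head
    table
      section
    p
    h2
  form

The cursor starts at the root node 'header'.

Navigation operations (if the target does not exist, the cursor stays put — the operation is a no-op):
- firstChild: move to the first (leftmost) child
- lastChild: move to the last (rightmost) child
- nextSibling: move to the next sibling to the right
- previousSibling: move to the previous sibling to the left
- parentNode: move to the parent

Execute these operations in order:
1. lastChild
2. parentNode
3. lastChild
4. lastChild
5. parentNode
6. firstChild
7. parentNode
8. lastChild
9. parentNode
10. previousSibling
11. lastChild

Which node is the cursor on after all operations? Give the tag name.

After 1 (lastChild): form
After 2 (parentNode): header
After 3 (lastChild): form
After 4 (lastChild): form (no-op, stayed)
After 5 (parentNode): header
After 6 (firstChild): main
After 7 (parentNode): header
After 8 (lastChild): form
After 9 (parentNode): header
After 10 (previousSibling): header (no-op, stayed)
After 11 (lastChild): form

Answer: form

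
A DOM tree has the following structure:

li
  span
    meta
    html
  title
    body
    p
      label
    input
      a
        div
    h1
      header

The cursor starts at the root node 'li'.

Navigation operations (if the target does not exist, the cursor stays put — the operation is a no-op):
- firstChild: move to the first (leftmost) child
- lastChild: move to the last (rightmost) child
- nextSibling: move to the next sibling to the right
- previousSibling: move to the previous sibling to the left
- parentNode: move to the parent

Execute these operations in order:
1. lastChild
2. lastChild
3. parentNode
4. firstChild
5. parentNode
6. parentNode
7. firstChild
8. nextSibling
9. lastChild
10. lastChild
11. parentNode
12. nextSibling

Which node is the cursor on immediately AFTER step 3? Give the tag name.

Answer: title

Derivation:
After 1 (lastChild): title
After 2 (lastChild): h1
After 3 (parentNode): title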